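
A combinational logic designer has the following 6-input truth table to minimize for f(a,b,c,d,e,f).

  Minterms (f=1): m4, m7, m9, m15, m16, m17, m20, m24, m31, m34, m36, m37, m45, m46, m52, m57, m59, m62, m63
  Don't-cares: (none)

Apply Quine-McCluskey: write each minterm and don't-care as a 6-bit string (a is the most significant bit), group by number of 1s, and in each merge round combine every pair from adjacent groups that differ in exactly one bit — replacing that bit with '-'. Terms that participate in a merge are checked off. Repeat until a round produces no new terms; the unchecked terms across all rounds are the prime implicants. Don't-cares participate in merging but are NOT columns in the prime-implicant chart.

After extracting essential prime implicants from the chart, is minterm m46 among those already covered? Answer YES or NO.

[col 0] 000100*, 000111*, 001001, 001111*, 010000*, 010001*, 010100*, 011000*, 011111*, 100010, 100100*, 100101*, 101101*, 101110*, 110100*, 111001*, 111011*, 111110*, 111111*
[col 1] -00100*, -10100*, -11111, 0-0100*, 0-1111, 00-111, 01-000, 010-00, 01000-, 1-0100*, 1-1110, 10-101, 10010-, 111-11, 1110-1, 11111-
[col 2] --0100
Prime implicants: --0100, -11111, 0-1111, 00-111, 001001, 01-000, 010-00, 01000-, 1-1110, 10-101, 100010, 10010-, 111-11, 1110-1, 11111-
PI chart (minterm → PIs covering it):
  4 | --0100  (sole → essential)
  7 | 00-111  (sole → essential)
  9 | 001001  (sole → essential)
  15 | 0-1111,00-111
  16 | 01-000,010-00,01000-
  17 | 01000-  (sole → essential)
  20 | --0100,010-00
  24 | 01-000  (sole → essential)
  31 | -11111,0-1111
  34 | 100010  (sole → essential)
  36 | --0100,10010-
  37 | 10-101,10010-
  45 | 10-101  (sole → essential)
  46 | 1-1110  (sole → essential)
  52 | --0100  (sole → essential)
  57 | 1110-1  (sole → essential)
  59 | 111-11,1110-1
  62 | 1-1110,11111-
  63 | -11111,111-11,11111-
Essential prime implicants: --0100, 00-111, 001001, 01-000, 01000-, 1-1110, 10-101, 100010, 1110-1

YES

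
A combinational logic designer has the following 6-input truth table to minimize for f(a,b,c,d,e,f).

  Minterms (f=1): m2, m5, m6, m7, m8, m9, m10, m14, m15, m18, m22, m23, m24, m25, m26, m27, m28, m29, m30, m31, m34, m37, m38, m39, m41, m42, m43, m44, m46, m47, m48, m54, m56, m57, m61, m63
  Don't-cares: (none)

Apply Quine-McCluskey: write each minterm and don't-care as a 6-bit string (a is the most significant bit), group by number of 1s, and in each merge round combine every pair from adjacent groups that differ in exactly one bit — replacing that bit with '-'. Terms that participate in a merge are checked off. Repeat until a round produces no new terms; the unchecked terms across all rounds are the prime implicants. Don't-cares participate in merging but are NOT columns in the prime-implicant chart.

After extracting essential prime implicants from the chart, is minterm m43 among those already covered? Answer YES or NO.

NO

size-2^0 implicants → 000010(✓)  000101(✓)  000110(✓)  000111(✓)  001000(✓)  001001(✓)  001010(✓)  001110(✓)  001111(✓)  010010(✓)  010110(✓)  010111(✓)  011000(✓)  011001(✓)  011010(✓)  011011(✓)  011100(✓)  011101(✓)  011110(✓)  011111(✓)  100010(✓)  100101(✓)  100110(✓)  100111(✓)  101001(✓)  101010(✓)  101011(✓)  101100(✓)  101110(✓)  101111(✓)  110000(✓)  110110(✓)  111000(✓)  111001(✓)  111101(✓)  111111(✓)
size-2^1 implicants → -00010(✓)  -00101(✓)  -00110(✓)  -00111(✓)  -01001(✓)  -01010(✓)  -01110(✓)  -01111(✓)  -10110(✓)  -11000(✓)  -11001(✓)  -11101(✓)  -11111(✓)  0-0010(✓)  0-0110(✓)  0-0111(✓)  0-1000(✓)  0-1001(✓)  0-1010(✓)  0-1110(✓)  0-1111(✓)  00-010(✓)  00-110(✓)  00-111(✓)  000-10(✓)  0001-1(✓)  00011-(✓)  001-10(✓)  0010-0(✓)  00100-(✓)  00111-(✓)  01-010(✓)  01-110(✓)  01-111(✓)  010-10(✓)  01011-(✓)  011-00(✓)  011-01(✓)  011-10(✓)  011-11(✓)  0110-0(✓)  0110-1(✓)  01100-(✓)  01101-(✓)  0111-0(✓)  0111-1(✓)  01110-(✓)  01111-(✓)  1-0110(✓)  1-1001(✓)  1-1111(✓)  10-010(✓)  10-110(✓)  10-111(✓)  100-10(✓)  1001-1(✓)  10011-(✓)  101-10(✓)  101-11(✓)  1010-1  10101-(✓)  1011-0  10111-(✓)  11-000  111-01(✓)  11100-(✓)  1111-1(✓)
size-2^2 implicants → --0110  --1001  --1111  -0-010(✓)  -0-110(✓)  -0-111(✓)  -00-10(✓)  -001-1  -0011-(✓)  -01-10(✓)  -0111-(✓)  -11-01  -1100-  -111-1  0--010(✓)  0--110(✓)  0--111(✓)  0-0-10(✓)  0-011-(✓)  0-1-10(✓)  0-10-0  0-100-  0-111-(✓)  00--10(✓)  00-11-(✓)  01--10(✓)  01-11-(✓)  011--0(✓)  011--1(✓)  011-0-(✓)  011-1-(✓)  0110--(✓)  0111--(✓)  10--10(✓)  10-11-(✓)  101-1-
size-2^3 implicants → -0--10  -0-11-  0---10  0--11-  011---
Unchecked terms (primes): --0110, --1001, --1111, -0--10, -0-11-, -001-1, -11-01, -1100-, -111-1, 0---10, 0--11-, 0-10-0, 0-100-, 011---, 101-1-, 1010-1, 1011-0, 11-000
Minterm coverage:
  m2 ⊆ -0--10,0---10
  m5 ⊆ -001-1 [E]
  m6 ⊆ --0110,-0--10,-0-11-,0---10,0--11-
  m7 ⊆ -0-11-,-001-1,0--11-
  m8 ⊆ 0-10-0,0-100-
  m9 ⊆ --1001,0-100-
  m10 ⊆ -0--10,0---10,0-10-0
  m14 ⊆ -0--10,-0-11-,0---10,0--11-
  m15 ⊆ --1111,-0-11-,0--11-
  m18 ⊆ 0---10 [E]
  m22 ⊆ --0110,0---10,0--11-
  m23 ⊆ 0--11- [E]
  m24 ⊆ -1100-,0-10-0,0-100-,011---
  m25 ⊆ --1001,-11-01,-1100-,0-100-,011---
  m26 ⊆ 0---10,0-10-0,011---
  m27 ⊆ 011--- [E]
  m28 ⊆ 011--- [E]
  m29 ⊆ -11-01,-111-1,011---
  m30 ⊆ 0---10,0--11-,011---
  m31 ⊆ --1111,-111-1,0--11-,011---
  m34 ⊆ -0--10 [E]
  m37 ⊆ -001-1 [E]
  m38 ⊆ --0110,-0--10,-0-11-
  m39 ⊆ -0-11-,-001-1
  m41 ⊆ --1001,1010-1
  m42 ⊆ -0--10,101-1-
  m43 ⊆ 101-1-,1010-1
  m44 ⊆ 1011-0 [E]
  m46 ⊆ -0--10,-0-11-,101-1-,1011-0
  m47 ⊆ --1111,-0-11-,101-1-
  m48 ⊆ 11-000 [E]
  m54 ⊆ --0110 [E]
  m56 ⊆ -1100-,11-000
  m57 ⊆ --1001,-11-01,-1100-
  m61 ⊆ -11-01,-111-1
  m63 ⊆ --1111,-111-1
E = {--0110, -0--10, -001-1, 0---10, 0--11-, 011---, 1011-0, 11-000}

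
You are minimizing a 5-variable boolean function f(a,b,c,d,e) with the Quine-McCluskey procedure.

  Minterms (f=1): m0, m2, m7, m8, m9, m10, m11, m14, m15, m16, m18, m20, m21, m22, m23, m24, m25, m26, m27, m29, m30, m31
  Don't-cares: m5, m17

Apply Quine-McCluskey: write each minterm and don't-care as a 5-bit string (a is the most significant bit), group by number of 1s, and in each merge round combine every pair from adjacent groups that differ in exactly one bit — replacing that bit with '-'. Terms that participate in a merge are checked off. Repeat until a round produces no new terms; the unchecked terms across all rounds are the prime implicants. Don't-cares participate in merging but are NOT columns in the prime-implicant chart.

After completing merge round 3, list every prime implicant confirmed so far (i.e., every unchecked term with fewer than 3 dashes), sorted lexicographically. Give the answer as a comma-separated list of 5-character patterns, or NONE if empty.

size-2^0 implicants → 00000(✓)  00010(✓)  00101(✓)  00111(✓)  01000(✓)  01001(✓)  01010(✓)  01011(✓)  01110(✓)  01111(✓)  10000(✓)  10001(✓)  10010(✓)  10100(✓)  10101(✓)  10110(✓)  10111(✓)  11000(✓)  11001(✓)  11010(✓)  11011(✓)  11101(✓)  11110(✓)  11111(✓)
size-2^1 implicants → -0000(✓)  -0010(✓)  -0101(✓)  -0111(✓)  -1000(✓)  -1001(✓)  -1010(✓)  -1011(✓)  -1110(✓)  -1111(✓)  0-000(✓)  0-010(✓)  0-111(✓)  000-0(✓)  001-1(✓)  01-10(✓)  01-11(✓)  010-0(✓)  010-1(✓)  0100-(✓)  0101-(✓)  0111-(✓)  1-000(✓)  1-001(✓)  1-010(✓)  1-101(✓)  1-110(✓)  1-111(✓)  10-00(✓)  10-01(✓)  10-10(✓)  100-0(✓)  1000-(✓)  101-0(✓)  101-1(✓)  1010-(✓)  1011-(✓)  11-01(✓)  11-10(✓)  11-11(✓)  110-0(✓)  110-1(✓)  1100-(✓)  1101-(✓)  111-1(✓)  1111-(✓)
size-2^2 implicants → --000(✓)  --010(✓)  --111  -00-0(✓)  -01-1  -1-10(✓)  -1-11(✓)  -10-0(✓)  -10-1(✓)  -100-(✓)  -101-(✓)  -111-(✓)  0-0-0(✓)  01-1-(✓)  010--(✓)  1--01  1--10  1-0-0(✓)  1-00-  1-1-1  1-11-  10--0  10-0-  101--  11--1  11-1-(✓)  110--(✓)
size-2^3 implicants → --0-0  -1-1-  -10--
Unchecked terms (primes): --0-0, --111, -01-1, -1-1-, -10--, 1--01, 1--10, 1-00-, 1-1-1, 1-11-, 10--0, 10-0-, 101--, 11--1

--111, -01-1, 1--01, 1--10, 1-00-, 1-1-1, 1-11-, 10--0, 10-0-, 101--, 11--1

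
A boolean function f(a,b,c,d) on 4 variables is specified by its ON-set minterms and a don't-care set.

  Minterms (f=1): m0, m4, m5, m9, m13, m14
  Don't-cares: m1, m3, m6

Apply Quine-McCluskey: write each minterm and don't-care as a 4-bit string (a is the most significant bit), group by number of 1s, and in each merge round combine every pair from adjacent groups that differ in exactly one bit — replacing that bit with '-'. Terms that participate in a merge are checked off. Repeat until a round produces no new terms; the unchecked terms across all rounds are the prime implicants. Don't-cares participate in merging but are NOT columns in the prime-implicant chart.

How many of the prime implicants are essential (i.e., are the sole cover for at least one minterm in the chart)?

[col 0] 0000*, 0001*, 0011*, 0100*, 0101*, 0110*, 1001*, 1101*, 1110*
[col 1] -001*, -101*, -110, 0-00*, 0-01*, 00-1, 000-*, 01-0, 010-*, 1-01*
[col 2] --01, 0-0-
Prime implicants: --01, -110, 0-0-, 00-1, 01-0
PI chart (minterm → PIs covering it):
  0 | 0-0-  (sole → essential)
  4 | 0-0-,01-0
  5 | --01,0-0-
  9 | --01  (sole → essential)
  13 | --01  (sole → essential)
  14 | -110  (sole → essential)
Essential prime implicants: --01, -110, 0-0-

3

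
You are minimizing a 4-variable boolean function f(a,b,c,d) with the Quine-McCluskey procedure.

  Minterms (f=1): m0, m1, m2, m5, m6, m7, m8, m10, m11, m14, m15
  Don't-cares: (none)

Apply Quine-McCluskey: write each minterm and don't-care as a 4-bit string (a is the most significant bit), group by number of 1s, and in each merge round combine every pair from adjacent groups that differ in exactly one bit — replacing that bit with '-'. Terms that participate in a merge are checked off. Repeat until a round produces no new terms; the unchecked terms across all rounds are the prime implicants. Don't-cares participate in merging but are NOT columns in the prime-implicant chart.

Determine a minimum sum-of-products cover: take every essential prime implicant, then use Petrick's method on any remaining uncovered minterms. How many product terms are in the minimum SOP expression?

[col 0] 0000*, 0001*, 0010*, 0101*, 0110*, 0111*, 1000*, 1010*, 1011*, 1110*, 1111*
[col 1] -000*, -010*, -110*, -111*, 0-01, 0-10*, 00-0*, 000-, 01-1, 011-*, 1-10*, 1-11*, 10-0*, 101-*, 111-*
[col 2] --10, -0-0, -11-, 1-1-
Prime implicants: --10, -0-0, -11-, 0-01, 000-, 01-1, 1-1-
PI chart (minterm → PIs covering it):
  0 | -0-0,000-
  1 | 0-01,000-
  2 | --10,-0-0
  5 | 0-01,01-1
  6 | --10,-11-
  7 | -11-,01-1
  8 | -0-0  (sole → essential)
  10 | --10,-0-0,1-1-
  11 | 1-1-  (sole → essential)
  14 | --10,-11-,1-1-
  15 | -11-,1-1-
Essential prime implicants: -0-0, 1-1-
Petrick residual → -11-, 0-01
Minimum SOP uses 4 PIs: b'd' + bc + a'c'd + ac

4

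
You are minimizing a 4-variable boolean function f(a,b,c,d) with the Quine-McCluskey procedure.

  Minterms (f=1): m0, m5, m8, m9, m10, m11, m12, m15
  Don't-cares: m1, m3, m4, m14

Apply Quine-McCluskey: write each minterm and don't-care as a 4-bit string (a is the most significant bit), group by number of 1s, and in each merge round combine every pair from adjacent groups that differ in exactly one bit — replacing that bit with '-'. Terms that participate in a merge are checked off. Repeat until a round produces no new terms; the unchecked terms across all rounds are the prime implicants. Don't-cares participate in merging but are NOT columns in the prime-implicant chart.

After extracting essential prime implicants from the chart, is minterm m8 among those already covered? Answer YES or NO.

Round 0: 0000✓ 0001✓ 0011✓ 0100✓ 0101✓ 1000✓ 1001✓ 1010✓ 1011✓ 1100✓ 1110✓ 1111✓
Round 1: -000✓ -001✓ -011✓ -100✓ 0-00✓ 0-01✓ 00-1✓ 000-✓ 010-✓ 1-00✓ 1-10✓ 1-11✓ 10-0✓ 10-1✓ 100-✓ 101-✓ 11-0✓ 111-✓
Round 2: --00 -0-1 -00- 0-0- 1--0 1-1- 10--
PIs = {--00, -0-1, -00-, 0-0-, 1--0, 1-1-, 10--}
Coverage chart:
  m0: --00,-00-,0-0-
  m5: 0-0- ←essential
  m8: --00,-00-,1--0,10--
  m9: -0-1,-00-,10--
  m10: 1--0,1-1-,10--
  m11: -0-1,1-1-,10--
  m12: --00,1--0
  m15: 1-1- ←essential
Essential: 0-0-, 1-1-

NO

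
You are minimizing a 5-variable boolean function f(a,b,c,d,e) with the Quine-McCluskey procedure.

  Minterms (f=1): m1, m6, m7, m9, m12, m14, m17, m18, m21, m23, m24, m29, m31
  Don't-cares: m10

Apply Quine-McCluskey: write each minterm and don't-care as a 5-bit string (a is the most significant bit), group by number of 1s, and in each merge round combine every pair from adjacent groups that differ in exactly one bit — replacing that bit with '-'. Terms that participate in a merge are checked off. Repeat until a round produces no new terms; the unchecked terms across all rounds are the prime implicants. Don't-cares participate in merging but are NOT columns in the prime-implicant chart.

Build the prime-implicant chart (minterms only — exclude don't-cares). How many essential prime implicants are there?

5

Round 0: 00001✓ 00110✓ 00111✓ 01001✓ 01010✓ 01100✓ 01110✓ 10001✓ 10010 10101✓ 10111✓ 11000 11101✓ 11111✓
Round 1: -0001 -0111 0-001 0-110 0011- 01-10 011-0 1-101✓ 1-111✓ 10-01 101-1✓ 111-1✓
Round 2: 1-1-1
PIs = {-0001, -0111, 0-001, 0-110, 0011-, 01-10, 011-0, 1-1-1, 10-01, 10010, 11000}
Coverage chart:
  m1: -0001,0-001
  m6: 0-110,0011-
  m7: -0111,0011-
  m9: 0-001 ←essential
  m12: 011-0 ←essential
  m14: 0-110,01-10,011-0
  m17: -0001,10-01
  m18: 10010 ←essential
  m21: 1-1-1,10-01
  m23: -0111,1-1-1
  m24: 11000 ←essential
  m29: 1-1-1 ←essential
  m31: 1-1-1 ←essential
Essential: 0-001, 011-0, 1-1-1, 10010, 11000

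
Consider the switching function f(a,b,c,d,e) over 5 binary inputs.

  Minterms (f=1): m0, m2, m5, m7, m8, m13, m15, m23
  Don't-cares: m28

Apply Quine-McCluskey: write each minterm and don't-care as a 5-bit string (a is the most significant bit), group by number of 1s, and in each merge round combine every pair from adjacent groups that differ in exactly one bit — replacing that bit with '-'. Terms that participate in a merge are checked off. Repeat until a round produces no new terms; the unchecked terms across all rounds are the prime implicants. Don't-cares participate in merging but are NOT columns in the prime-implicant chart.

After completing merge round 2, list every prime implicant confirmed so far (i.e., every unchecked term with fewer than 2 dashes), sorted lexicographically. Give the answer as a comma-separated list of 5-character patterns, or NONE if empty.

-0111, 0-000, 000-0, 11100

size-2^0 implicants → 00000(✓)  00010(✓)  00101(✓)  00111(✓)  01000(✓)  01101(✓)  01111(✓)  10111(✓)  11100
size-2^1 implicants → -0111  0-000  0-101(✓)  0-111(✓)  000-0  001-1(✓)  011-1(✓)
size-2^2 implicants → 0-1-1
Unchecked terms (primes): -0111, 0-000, 0-1-1, 000-0, 11100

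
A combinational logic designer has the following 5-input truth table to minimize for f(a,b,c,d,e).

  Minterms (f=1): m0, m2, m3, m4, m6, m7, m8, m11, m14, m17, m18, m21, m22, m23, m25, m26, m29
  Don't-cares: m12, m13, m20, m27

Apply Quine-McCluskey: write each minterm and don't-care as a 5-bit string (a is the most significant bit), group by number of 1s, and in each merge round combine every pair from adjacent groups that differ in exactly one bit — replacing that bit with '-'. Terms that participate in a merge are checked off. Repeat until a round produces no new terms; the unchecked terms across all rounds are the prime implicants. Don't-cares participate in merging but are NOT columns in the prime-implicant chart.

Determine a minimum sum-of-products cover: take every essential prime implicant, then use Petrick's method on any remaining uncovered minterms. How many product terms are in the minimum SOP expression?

Round 0: 00000✓ 00010✓ 00011✓ 00100✓ 00110✓ 00111✓ 01000✓ 01011✓ 01100✓ 01101✓ 01110✓ 10001✓ 10010✓ 10100✓ 10101✓ 10110✓ 10111✓ 11001✓ 11010✓ 11011✓ 11101✓
Round 1: -0010✓ -0100✓ -0110✓ -0111✓ -1011 -1101 0-000✓ 0-011 0-100✓ 0-110✓ 00-00✓ 00-10✓ 00-11✓ 000-0✓ 0001-✓ 001-0✓ 0011-✓ 01-00✓ 011-0✓ 0110- 1-001✓ 1-010 1-101✓ 10-01✓ 10-10✓ 101-0✓ 101-1✓ 1010-✓ 1011-✓ 11-01✓ 110-1 1101-
Round 2: -0-10 -01-0 -011- 0--00 0-1-0 00--0 00-1- 1--01 101--
PIs = {-0-10, -01-0, -011-, -1011, -1101, 0--00, 0-011, 0-1-0, 00--0, 00-1-, 0110-, 1--01, 1-010, 101--, 110-1, 1101-}
Coverage chart:
  m0: 0--00,00--0
  m2: -0-10,00--0,00-1-
  m3: 0-011,00-1-
  m4: -01-0,0--00,0-1-0,00--0
  m6: -0-10,-01-0,-011-,0-1-0,00--0,00-1-
  m7: -011-,00-1-
  m8: 0--00 ←essential
  m11: -1011,0-011
  m14: 0-1-0 ←essential
  m17: 1--01 ←essential
  m18: -0-10,1-010
  m21: 1--01,101--
  m22: -0-10,-01-0,-011-,101--
  m23: -011-,101--
  m25: 1--01,110-1
  m26: 1-010,1101-
  m29: -1101,1--01
Essential: 0--00, 0-1-0, 1--01
Petrick residual → -0-10, -011-, 0-011, 1-010
Min cover (7 terms): b'de' + b'cd + a'd'e' + a'c'de + a'ce' + ad'e + ac'de'

7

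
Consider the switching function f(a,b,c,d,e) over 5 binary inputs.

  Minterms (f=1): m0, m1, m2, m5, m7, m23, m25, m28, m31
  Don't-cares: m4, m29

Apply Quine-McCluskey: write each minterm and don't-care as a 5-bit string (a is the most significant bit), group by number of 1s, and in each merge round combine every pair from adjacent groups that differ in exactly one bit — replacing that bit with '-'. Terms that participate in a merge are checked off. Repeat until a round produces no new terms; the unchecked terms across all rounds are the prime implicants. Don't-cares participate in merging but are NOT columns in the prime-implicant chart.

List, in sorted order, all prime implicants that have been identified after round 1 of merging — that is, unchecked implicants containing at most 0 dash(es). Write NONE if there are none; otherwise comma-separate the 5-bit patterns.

NONE

size-2^0 implicants → 00000(✓)  00001(✓)  00010(✓)  00100(✓)  00101(✓)  00111(✓)  10111(✓)  11001(✓)  11100(✓)  11101(✓)  11111(✓)
size-2^1 implicants → -0111  00-00(✓)  00-01(✓)  000-0  0000-(✓)  001-1  0010-(✓)  1-111  11-01  111-1  1110-
size-2^2 implicants → 00-0-
Unchecked terms (primes): -0111, 00-0-, 000-0, 001-1, 1-111, 11-01, 111-1, 1110-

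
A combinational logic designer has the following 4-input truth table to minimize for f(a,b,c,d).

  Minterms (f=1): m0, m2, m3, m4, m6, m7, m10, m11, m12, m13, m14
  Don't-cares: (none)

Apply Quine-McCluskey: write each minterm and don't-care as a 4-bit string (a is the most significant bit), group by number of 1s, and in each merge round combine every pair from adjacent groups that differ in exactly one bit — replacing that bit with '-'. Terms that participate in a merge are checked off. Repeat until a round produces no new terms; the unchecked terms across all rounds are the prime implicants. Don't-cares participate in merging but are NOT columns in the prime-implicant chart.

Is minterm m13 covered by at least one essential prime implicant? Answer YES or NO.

YES

size-2^0 implicants → 0000(✓)  0010(✓)  0011(✓)  0100(✓)  0110(✓)  0111(✓)  1010(✓)  1011(✓)  1100(✓)  1101(✓)  1110(✓)
size-2^1 implicants → -010(✓)  -011(✓)  -100(✓)  -110(✓)  0-00(✓)  0-10(✓)  0-11(✓)  00-0(✓)  001-(✓)  01-0(✓)  011-(✓)  1-10(✓)  101-(✓)  11-0(✓)  110-
size-2^2 implicants → --10  -01-  -1-0  0--0  0-1-
Unchecked terms (primes): --10, -01-, -1-0, 0--0, 0-1-, 110-
Minterm coverage:
  m0 ⊆ 0--0 [E]
  m2 ⊆ --10,-01-,0--0,0-1-
  m3 ⊆ -01-,0-1-
  m4 ⊆ -1-0,0--0
  m6 ⊆ --10,-1-0,0--0,0-1-
  m7 ⊆ 0-1- [E]
  m10 ⊆ --10,-01-
  m11 ⊆ -01- [E]
  m12 ⊆ -1-0,110-
  m13 ⊆ 110- [E]
  m14 ⊆ --10,-1-0
E = {-01-, 0--0, 0-1-, 110-}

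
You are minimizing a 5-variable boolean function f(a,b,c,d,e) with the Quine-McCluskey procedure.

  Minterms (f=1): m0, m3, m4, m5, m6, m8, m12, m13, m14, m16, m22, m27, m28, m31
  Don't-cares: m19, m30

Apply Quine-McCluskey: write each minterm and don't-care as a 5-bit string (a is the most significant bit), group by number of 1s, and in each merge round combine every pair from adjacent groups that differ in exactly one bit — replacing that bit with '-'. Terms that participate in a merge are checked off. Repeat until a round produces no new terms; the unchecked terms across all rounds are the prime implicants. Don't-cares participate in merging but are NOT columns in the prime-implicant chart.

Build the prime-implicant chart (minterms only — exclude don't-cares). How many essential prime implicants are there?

6

[col 0] 00000*, 00011*, 00100*, 00101*, 00110*, 01000*, 01100*, 01101*, 01110*, 10000*, 10011*, 10110*, 11011*, 11100*, 11110*, 11111*
[col 1] -0000, -0011, -0110*, -1100*, -1110*, 0-000*, 0-100*, 0-101*, 0-110*, 00-00*, 001-0*, 0010-*, 01-00*, 011-0*, 0110-*, 1-011, 1-110*, 11-11, 111-0*, 1111-
[col 2] --110, -11-0, 0--00, 0-1-0, 0-10-
Prime implicants: --110, -0000, -0011, -11-0, 0--00, 0-1-0, 0-10-, 1-011, 11-11, 1111-
PI chart (minterm → PIs covering it):
  0 | -0000,0--00
  3 | -0011  (sole → essential)
  4 | 0--00,0-1-0,0-10-
  5 | 0-10-  (sole → essential)
  6 | --110,0-1-0
  8 | 0--00  (sole → essential)
  12 | -11-0,0--00,0-1-0,0-10-
  13 | 0-10-  (sole → essential)
  14 | --110,-11-0,0-1-0
  16 | -0000  (sole → essential)
  22 | --110  (sole → essential)
  27 | 1-011,11-11
  28 | -11-0  (sole → essential)
  31 | 11-11,1111-
Essential prime implicants: --110, -0000, -0011, -11-0, 0--00, 0-10-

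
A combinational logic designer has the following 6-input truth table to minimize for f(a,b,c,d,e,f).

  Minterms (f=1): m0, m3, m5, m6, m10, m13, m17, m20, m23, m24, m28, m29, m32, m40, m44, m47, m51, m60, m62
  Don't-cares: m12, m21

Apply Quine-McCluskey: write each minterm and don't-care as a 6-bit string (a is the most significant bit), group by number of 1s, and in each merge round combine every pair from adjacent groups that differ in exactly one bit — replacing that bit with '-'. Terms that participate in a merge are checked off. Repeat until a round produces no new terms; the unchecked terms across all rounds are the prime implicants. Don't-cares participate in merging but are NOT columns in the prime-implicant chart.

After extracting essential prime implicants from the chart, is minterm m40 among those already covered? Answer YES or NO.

size-2^0 implicants → 000000(✓)  000011  000101(✓)  000110  001010  001100(✓)  001101(✓)  010001(✓)  010100(✓)  010101(✓)  010111(✓)  011000(✓)  011100(✓)  011101(✓)  100000(✓)  101000(✓)  101100(✓)  101111  110011  111100(✓)  111110(✓)
size-2^1 implicants → -00000  -01100(✓)  -11100(✓)  0-0101(✓)  0-1100(✓)  0-1101(✓)  00-101(✓)  00110-(✓)  01-100(✓)  01-101(✓)  010-01  0101-1  01010-(✓)  011-00  01110-(✓)  1-1100(✓)  10-000  101-00  1111-0
size-2^2 implicants → --1100  0--101  0-110-  01-10-
Unchecked terms (primes): --1100, -00000, 0--101, 0-110-, 000011, 000110, 001010, 01-10-, 010-01, 0101-1, 011-00, 10-000, 101-00, 101111, 110011, 1111-0
Minterm coverage:
  m0 ⊆ -00000 [E]
  m3 ⊆ 000011 [E]
  m5 ⊆ 0--101 [E]
  m6 ⊆ 000110 [E]
  m10 ⊆ 001010 [E]
  m13 ⊆ 0--101,0-110-
  m17 ⊆ 010-01 [E]
  m20 ⊆ 01-10- [E]
  m23 ⊆ 0101-1 [E]
  m24 ⊆ 011-00 [E]
  m28 ⊆ --1100,0-110-,01-10-,011-00
  m29 ⊆ 0--101,0-110-,01-10-
  m32 ⊆ -00000,10-000
  m40 ⊆ 10-000,101-00
  m44 ⊆ --1100,101-00
  m47 ⊆ 101111 [E]
  m51 ⊆ 110011 [E]
  m60 ⊆ --1100,1111-0
  m62 ⊆ 1111-0 [E]
E = {-00000, 0--101, 000011, 000110, 001010, 01-10-, 010-01, 0101-1, 011-00, 101111, 110011, 1111-0}

NO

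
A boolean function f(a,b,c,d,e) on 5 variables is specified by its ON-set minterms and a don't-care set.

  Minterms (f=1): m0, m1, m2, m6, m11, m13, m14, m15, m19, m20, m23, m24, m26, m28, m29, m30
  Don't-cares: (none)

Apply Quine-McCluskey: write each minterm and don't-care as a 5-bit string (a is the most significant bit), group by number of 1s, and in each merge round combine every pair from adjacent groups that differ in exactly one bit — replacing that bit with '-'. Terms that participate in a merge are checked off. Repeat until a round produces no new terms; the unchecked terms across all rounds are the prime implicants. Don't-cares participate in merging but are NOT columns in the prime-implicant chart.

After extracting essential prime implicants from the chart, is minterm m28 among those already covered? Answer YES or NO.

YES

Round 0: 00000✓ 00001✓ 00010✓ 00110✓ 01011✓ 01101✓ 01110✓ 01111✓ 10011✓ 10100✓ 10111✓ 11000✓ 11010✓ 11100✓ 11101✓ 11110✓
Round 1: -1101 -1110 0-110 00-10 000-0 0000- 01-11 011-1 0111- 1-100 10-11 11-00✓ 11-10✓ 110-0✓ 111-0✓ 1110-
Round 2: 11--0
PIs = {-1101, -1110, 0-110, 00-10, 000-0, 0000-, 01-11, 011-1, 0111-, 1-100, 10-11, 11--0, 1110-}
Coverage chart:
  m0: 000-0,0000-
  m1: 0000- ←essential
  m2: 00-10,000-0
  m6: 0-110,00-10
  m11: 01-11 ←essential
  m13: -1101,011-1
  m14: -1110,0-110,0111-
  m15: 01-11,011-1,0111-
  m19: 10-11 ←essential
  m20: 1-100 ←essential
  m23: 10-11 ←essential
  m24: 11--0 ←essential
  m26: 11--0 ←essential
  m28: 1-100,11--0,1110-
  m29: -1101,1110-
  m30: -1110,11--0
Essential: 0000-, 01-11, 1-100, 10-11, 11--0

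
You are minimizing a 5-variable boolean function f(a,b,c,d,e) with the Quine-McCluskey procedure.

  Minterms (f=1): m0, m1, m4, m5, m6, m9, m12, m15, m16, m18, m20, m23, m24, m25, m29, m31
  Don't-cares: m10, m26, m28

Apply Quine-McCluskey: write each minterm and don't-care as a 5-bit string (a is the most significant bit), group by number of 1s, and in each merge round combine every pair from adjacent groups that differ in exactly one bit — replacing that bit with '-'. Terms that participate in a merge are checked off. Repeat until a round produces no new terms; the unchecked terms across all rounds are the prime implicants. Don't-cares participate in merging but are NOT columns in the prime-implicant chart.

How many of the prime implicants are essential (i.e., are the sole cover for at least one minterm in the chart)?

6

[col 0] 00000*, 00001*, 00100*, 00101*, 00110*, 01001*, 01010*, 01100*, 01111*, 10000*, 10010*, 10100*, 10111*, 11000*, 11001*, 11010*, 11100*, 11101*, 11111*
[col 1] -0000*, -0100*, -1001, -1010, -1100*, -1111, 0-001, 0-100*, 00-00*, 00-01*, 0000-*, 001-0, 0010-*, 1-000*, 1-010*, 1-100*, 1-111, 10-00*, 100-0*, 11-00*, 11-01*, 110-0*, 1100-*, 111-1, 1110-*
[col 2] --100, -0-00, 00-0-, 1--00, 1-0-0, 11-0-
Prime implicants: --100, -0-00, -1001, -1010, -1111, 0-001, 00-0-, 001-0, 1--00, 1-0-0, 1-111, 11-0-, 111-1
PI chart (minterm → PIs covering it):
  0 | -0-00,00-0-
  1 | 0-001,00-0-
  4 | --100,-0-00,00-0-,001-0
  5 | 00-0-  (sole → essential)
  6 | 001-0  (sole → essential)
  9 | -1001,0-001
  12 | --100  (sole → essential)
  15 | -1111  (sole → essential)
  16 | -0-00,1--00,1-0-0
  18 | 1-0-0  (sole → essential)
  20 | --100,-0-00,1--00
  23 | 1-111  (sole → essential)
  24 | 1--00,1-0-0,11-0-
  25 | -1001,11-0-
  29 | 11-0-,111-1
  31 | -1111,1-111,111-1
Essential prime implicants: --100, -1111, 00-0-, 001-0, 1-0-0, 1-111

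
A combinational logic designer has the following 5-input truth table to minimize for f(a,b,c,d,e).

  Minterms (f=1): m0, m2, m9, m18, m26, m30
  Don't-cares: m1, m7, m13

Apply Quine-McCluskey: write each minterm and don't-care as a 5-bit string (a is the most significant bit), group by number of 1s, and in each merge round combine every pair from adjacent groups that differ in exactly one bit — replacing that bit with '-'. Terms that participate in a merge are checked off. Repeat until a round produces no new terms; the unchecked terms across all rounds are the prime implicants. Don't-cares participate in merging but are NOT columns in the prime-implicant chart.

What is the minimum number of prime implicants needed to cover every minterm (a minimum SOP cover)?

4

Round 0: 00000✓ 00001✓ 00010✓ 00111 01001✓ 01101✓ 10010✓ 11010✓ 11110✓
Round 1: -0010 0-001 000-0 0000- 01-01 1-010 11-10
PIs = {-0010, 0-001, 000-0, 0000-, 00111, 01-01, 1-010, 11-10}
Coverage chart:
  m0: 000-0,0000-
  m2: -0010,000-0
  m9: 0-001,01-01
  m18: -0010,1-010
  m26: 1-010,11-10
  m30: 11-10 ←essential
Essential: 11-10
Petrick residual → -0010, 0-001, 000-0
Min cover (4 terms): b'c'de' + a'c'd'e + a'b'c'e' + abde'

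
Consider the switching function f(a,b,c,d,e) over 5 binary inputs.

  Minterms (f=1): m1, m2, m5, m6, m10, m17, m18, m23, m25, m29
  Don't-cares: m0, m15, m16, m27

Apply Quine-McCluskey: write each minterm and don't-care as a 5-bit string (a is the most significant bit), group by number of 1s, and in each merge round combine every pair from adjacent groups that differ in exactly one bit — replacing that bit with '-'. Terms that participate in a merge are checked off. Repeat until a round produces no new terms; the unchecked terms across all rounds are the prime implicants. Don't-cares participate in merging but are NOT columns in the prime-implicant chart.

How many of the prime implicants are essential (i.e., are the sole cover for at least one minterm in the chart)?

size-2^0 implicants → 00000(✓)  00001(✓)  00010(✓)  00101(✓)  00110(✓)  01010(✓)  01111  10000(✓)  10001(✓)  10010(✓)  10111  11001(✓)  11011(✓)  11101(✓)
size-2^1 implicants → -0000(✓)  -0001(✓)  -0010(✓)  0-010  00-01  00-10  000-0(✓)  0000-(✓)  1-001  100-0(✓)  1000-(✓)  11-01  110-1
size-2^2 implicants → -00-0  -000-
Unchecked terms (primes): -00-0, -000-, 0-010, 00-01, 00-10, 01111, 1-001, 10111, 11-01, 110-1
Minterm coverage:
  m1 ⊆ -000-,00-01
  m2 ⊆ -00-0,0-010,00-10
  m5 ⊆ 00-01 [E]
  m6 ⊆ 00-10 [E]
  m10 ⊆ 0-010 [E]
  m17 ⊆ -000-,1-001
  m18 ⊆ -00-0 [E]
  m23 ⊆ 10111 [E]
  m25 ⊆ 1-001,11-01,110-1
  m29 ⊆ 11-01 [E]
E = {-00-0, 0-010, 00-01, 00-10, 10111, 11-01}

6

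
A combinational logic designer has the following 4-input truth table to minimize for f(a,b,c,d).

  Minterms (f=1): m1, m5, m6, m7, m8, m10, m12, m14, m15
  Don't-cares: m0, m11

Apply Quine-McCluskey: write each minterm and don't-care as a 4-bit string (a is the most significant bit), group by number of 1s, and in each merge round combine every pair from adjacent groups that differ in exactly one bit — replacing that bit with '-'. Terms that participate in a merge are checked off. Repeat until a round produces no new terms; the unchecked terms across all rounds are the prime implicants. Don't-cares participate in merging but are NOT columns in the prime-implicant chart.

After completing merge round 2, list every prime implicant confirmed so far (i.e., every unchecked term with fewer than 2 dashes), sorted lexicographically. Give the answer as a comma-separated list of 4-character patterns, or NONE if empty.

[col 0] 0000*, 0001*, 0101*, 0110*, 0111*, 1000*, 1010*, 1011*, 1100*, 1110*, 1111*
[col 1] -000, -110*, -111*, 0-01, 000-, 01-1, 011-*, 1-00*, 1-10*, 1-11*, 10-0*, 101-*, 11-0*, 111-*
[col 2] -11-, 1--0, 1-1-
Prime implicants: -000, -11-, 0-01, 000-, 01-1, 1--0, 1-1-

-000, 0-01, 000-, 01-1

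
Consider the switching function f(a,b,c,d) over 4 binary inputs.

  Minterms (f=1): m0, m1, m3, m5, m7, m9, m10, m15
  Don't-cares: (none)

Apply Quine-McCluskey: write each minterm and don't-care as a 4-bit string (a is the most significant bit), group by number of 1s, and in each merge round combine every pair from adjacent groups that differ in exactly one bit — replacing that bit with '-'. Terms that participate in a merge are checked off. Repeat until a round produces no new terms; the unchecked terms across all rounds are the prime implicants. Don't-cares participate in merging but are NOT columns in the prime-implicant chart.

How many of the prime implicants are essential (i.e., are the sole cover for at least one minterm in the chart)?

[col 0] 0000*, 0001*, 0011*, 0101*, 0111*, 1001*, 1010, 1111*
[col 1] -001, -111, 0-01*, 0-11*, 00-1*, 000-, 01-1*
[col 2] 0--1
Prime implicants: -001, -111, 0--1, 000-, 1010
PI chart (minterm → PIs covering it):
  0 | 000-  (sole → essential)
  1 | -001,0--1,000-
  3 | 0--1  (sole → essential)
  5 | 0--1  (sole → essential)
  7 | -111,0--1
  9 | -001  (sole → essential)
  10 | 1010  (sole → essential)
  15 | -111  (sole → essential)
Essential prime implicants: -001, -111, 0--1, 000-, 1010

5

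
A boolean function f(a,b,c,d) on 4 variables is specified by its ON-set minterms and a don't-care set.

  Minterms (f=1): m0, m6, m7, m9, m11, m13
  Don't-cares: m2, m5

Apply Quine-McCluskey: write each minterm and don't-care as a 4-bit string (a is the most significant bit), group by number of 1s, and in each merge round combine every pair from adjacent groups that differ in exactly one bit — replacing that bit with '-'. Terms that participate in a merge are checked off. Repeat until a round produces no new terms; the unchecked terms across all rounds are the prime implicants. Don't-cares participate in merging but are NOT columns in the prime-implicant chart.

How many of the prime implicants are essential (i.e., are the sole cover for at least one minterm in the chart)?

2

Round 0: 0000✓ 0010✓ 0101✓ 0110✓ 0111✓ 1001✓ 1011✓ 1101✓
Round 1: -101 0-10 00-0 01-1 011- 1-01 10-1
PIs = {-101, 0-10, 00-0, 01-1, 011-, 1-01, 10-1}
Coverage chart:
  m0: 00-0 ←essential
  m6: 0-10,011-
  m7: 01-1,011-
  m9: 1-01,10-1
  m11: 10-1 ←essential
  m13: -101,1-01
Essential: 00-0, 10-1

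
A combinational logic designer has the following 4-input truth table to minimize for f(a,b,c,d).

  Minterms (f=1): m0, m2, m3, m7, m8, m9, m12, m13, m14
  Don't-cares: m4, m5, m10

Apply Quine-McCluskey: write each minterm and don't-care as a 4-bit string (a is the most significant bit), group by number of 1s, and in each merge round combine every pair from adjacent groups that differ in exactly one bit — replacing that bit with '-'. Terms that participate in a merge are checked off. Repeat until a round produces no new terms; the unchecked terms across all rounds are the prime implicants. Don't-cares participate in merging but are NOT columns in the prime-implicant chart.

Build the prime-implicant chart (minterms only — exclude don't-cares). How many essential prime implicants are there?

2

Round 0: 0000✓ 0010✓ 0011✓ 0100✓ 0101✓ 0111✓ 1000✓ 1001✓ 1010✓ 1100✓ 1101✓ 1110✓
Round 1: -000✓ -010✓ -100✓ -101✓ 0-00✓ 0-11 00-0✓ 001- 01-1 010-✓ 1-00✓ 1-01✓ 1-10✓ 10-0✓ 100-✓ 11-0✓ 110-✓
Round 2: --00 -0-0 -10- 1--0 1-0-
PIs = {--00, -0-0, -10-, 0-11, 001-, 01-1, 1--0, 1-0-}
Coverage chart:
  m0: --00,-0-0
  m2: -0-0,001-
  m3: 0-11,001-
  m7: 0-11,01-1
  m8: --00,-0-0,1--0,1-0-
  m9: 1-0- ←essential
  m12: --00,-10-,1--0,1-0-
  m13: -10-,1-0-
  m14: 1--0 ←essential
Essential: 1--0, 1-0-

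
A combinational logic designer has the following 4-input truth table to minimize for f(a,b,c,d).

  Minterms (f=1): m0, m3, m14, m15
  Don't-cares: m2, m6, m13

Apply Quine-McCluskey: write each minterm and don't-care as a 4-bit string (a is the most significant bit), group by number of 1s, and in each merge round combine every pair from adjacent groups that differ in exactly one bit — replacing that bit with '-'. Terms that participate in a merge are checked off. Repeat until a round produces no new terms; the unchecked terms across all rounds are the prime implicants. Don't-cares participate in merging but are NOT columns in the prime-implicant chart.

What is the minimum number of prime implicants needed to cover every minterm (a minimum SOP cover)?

3

size-2^0 implicants → 0000(✓)  0010(✓)  0011(✓)  0110(✓)  1101(✓)  1110(✓)  1111(✓)
size-2^1 implicants → -110  0-10  00-0  001-  11-1  111-
Unchecked terms (primes): -110, 0-10, 00-0, 001-, 11-1, 111-
Minterm coverage:
  m0 ⊆ 00-0 [E]
  m3 ⊆ 001- [E]
  m14 ⊆ -110,111-
  m15 ⊆ 11-1,111-
E = {00-0, 001-}
Petrick residual → 111-
Cover = a'b'd' + a'b'c + abc  |cover|=3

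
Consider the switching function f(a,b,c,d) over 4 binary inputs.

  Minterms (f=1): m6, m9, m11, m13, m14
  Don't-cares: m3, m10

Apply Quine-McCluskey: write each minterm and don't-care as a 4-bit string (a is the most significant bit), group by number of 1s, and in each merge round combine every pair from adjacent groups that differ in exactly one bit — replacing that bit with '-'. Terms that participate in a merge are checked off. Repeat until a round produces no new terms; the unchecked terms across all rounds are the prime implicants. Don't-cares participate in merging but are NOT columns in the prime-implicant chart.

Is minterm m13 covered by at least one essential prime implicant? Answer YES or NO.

size-2^0 implicants → 0011(✓)  0110(✓)  1001(✓)  1010(✓)  1011(✓)  1101(✓)  1110(✓)
size-2^1 implicants → -011  -110  1-01  1-10  10-1  101-
Unchecked terms (primes): -011, -110, 1-01, 1-10, 10-1, 101-
Minterm coverage:
  m6 ⊆ -110 [E]
  m9 ⊆ 1-01,10-1
  m11 ⊆ -011,10-1,101-
  m13 ⊆ 1-01 [E]
  m14 ⊆ -110,1-10
E = {-110, 1-01}

YES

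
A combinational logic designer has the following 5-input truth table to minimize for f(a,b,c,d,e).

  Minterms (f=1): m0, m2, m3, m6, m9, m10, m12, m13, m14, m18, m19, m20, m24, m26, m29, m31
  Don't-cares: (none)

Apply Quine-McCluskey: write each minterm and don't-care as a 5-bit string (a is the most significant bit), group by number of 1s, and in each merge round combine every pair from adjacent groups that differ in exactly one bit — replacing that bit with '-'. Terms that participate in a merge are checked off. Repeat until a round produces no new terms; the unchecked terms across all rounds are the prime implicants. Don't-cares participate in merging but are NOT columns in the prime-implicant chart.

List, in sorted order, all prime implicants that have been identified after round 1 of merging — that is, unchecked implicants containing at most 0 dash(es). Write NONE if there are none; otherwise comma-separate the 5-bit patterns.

Round 0: 00000✓ 00010✓ 00011✓ 00110✓ 01001✓ 01010✓ 01100✓ 01101✓ 01110✓ 10010✓ 10011✓ 10100 11000✓ 11010✓ 11101✓ 11111✓
Round 1: -0010✓ -0011✓ -1010✓ -1101 0-010✓ 0-110✓ 00-10✓ 000-0 0001-✓ 01-01 01-10✓ 011-0 0110- 1-010✓ 1001-✓ 110-0 111-1
Round 2: --010 -001- 0--10
PIs = {--010, -001-, -1101, 0--10, 000-0, 01-01, 011-0, 0110-, 10100, 110-0, 111-1}

10100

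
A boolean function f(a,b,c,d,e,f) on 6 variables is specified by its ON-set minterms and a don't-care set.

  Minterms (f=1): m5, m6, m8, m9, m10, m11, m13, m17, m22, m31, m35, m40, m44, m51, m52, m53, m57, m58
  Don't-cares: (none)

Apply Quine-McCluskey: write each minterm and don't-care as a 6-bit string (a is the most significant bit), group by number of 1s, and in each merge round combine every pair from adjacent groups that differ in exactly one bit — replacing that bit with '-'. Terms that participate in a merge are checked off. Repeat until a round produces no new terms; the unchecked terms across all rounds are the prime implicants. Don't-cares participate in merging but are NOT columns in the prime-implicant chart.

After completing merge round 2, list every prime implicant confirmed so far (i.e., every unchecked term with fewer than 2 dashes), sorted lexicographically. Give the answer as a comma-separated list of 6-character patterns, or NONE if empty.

Round 0: 000101✓ 000110✓ 001000✓ 001001✓ 001010✓ 001011✓ 001101✓ 010001 010110✓ 011111 100011✓ 101000✓ 101100✓ 110011✓ 110100✓ 110101✓ 111001 111010
Round 1: -01000 0-0110 00-101 001-01 0010-0✓ 0010-1✓ 00100-✓ 00101-✓ 1-0011 101-00 11010-
Round 2: 0010--
PIs = {-01000, 0-0110, 00-101, 001-01, 0010--, 010001, 011111, 1-0011, 101-00, 11010-, 111001, 111010}

-01000, 0-0110, 00-101, 001-01, 010001, 011111, 1-0011, 101-00, 11010-, 111001, 111010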